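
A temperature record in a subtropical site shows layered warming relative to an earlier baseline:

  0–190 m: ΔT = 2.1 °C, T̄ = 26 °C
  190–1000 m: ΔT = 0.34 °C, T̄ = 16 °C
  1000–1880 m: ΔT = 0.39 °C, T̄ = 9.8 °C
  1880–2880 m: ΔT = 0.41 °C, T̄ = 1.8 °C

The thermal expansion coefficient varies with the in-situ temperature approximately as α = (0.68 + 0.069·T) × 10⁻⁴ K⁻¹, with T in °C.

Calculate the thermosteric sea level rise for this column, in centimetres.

23 cm of thermosteric rise

Layer 1: α = (0.68 + 0.069×26)×10⁻⁴ = 2.474×10⁻⁴ K⁻¹
Layer 2: α = (0.68 + 0.069×16)×10⁻⁴ = 1.784×10⁻⁴ K⁻¹
Layer 3: α = (0.68 + 0.069×9.8)×10⁻⁴ = 1.3562×10⁻⁴ K⁻¹
Layer 4: α = (0.68 + 0.069×1.8)×10⁻⁴ = 0.8042×10⁻⁴ K⁻¹
Layer 1: 2.474×10⁻⁴ × 2.1 × 190 = 0.0987126 m
810 × 1.784×10⁻⁴ × 0.34 = 0.04913136 m
1000–1880 m: 0.39 × 880 × 1.3562×10⁻⁴ = 0.046544784 m
0.8042×10⁻⁴ × 0.41 × 1000 = 0.0329722 m
Δh = 0.0987126 + 0.04913136 + 0.046544784 + 0.0329722 = 0.227360944 m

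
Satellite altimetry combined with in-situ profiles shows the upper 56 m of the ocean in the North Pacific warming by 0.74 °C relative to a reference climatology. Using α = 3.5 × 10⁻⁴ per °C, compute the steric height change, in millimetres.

Δh = αΔT·H = 3.5×10⁻⁴ × 0.74 × 56 = 0.014504 m

14.5 mm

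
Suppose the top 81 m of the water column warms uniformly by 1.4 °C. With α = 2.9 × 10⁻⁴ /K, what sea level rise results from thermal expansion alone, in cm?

Δh = αΔT·H = 2.9×10⁻⁴ × 1.4 × 81 = 0.032886 m

3.29 cm of thermosteric rise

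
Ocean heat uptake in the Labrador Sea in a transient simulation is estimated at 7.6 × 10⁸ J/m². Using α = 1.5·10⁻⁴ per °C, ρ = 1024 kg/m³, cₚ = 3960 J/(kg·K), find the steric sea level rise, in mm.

Δh = αQ/(ρcₚ) = 1.5×10⁻⁴ × 7.6×10⁸ / (1024 × 3960) ≈ 0.028113 m

28 mm of thermosteric rise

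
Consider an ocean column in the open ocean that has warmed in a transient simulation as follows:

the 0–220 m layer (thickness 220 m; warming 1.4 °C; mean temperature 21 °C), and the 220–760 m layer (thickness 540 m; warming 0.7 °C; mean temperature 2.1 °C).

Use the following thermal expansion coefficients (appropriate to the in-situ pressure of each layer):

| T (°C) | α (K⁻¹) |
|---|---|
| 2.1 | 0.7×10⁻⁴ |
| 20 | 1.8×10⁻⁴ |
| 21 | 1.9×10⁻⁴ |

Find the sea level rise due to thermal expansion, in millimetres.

Layer 1 at 21 °C → α = 1.9×10⁻⁴ K⁻¹
Layer 2 at 2.1 °C → α = 0.7×10⁻⁴ K⁻¹
0–220 m: 1.4 × 220 × 1.9×10⁻⁴ = 0.05852 m
220–760 m: 0.7×10⁻⁴ × 0.7 × 540 = 0.02646 m
Δh = 0.05852 + 0.02646 = 0.08498 m ≈ 85 mm

about 85 mm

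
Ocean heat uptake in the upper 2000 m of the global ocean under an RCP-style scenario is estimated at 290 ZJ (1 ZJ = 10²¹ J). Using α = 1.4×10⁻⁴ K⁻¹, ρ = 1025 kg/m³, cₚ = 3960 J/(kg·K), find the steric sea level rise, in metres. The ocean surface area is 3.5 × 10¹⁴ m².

Per unit area: Q = 290×10²¹ / (3.5×10¹⁴) ≈ 8.286×10⁸ J/m²
Δh = αQ/(ρcₚ) = 1.4×10⁻⁴ × 8.286×10⁸ / (1025 × 3960) ≈ 0.028579 m

about 0.0286 m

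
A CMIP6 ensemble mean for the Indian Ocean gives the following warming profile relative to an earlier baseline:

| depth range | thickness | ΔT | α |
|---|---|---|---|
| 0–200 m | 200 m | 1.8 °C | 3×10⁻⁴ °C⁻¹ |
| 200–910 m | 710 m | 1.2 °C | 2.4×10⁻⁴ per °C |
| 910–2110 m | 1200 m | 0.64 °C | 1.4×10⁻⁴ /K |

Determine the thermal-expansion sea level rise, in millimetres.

3×10⁻⁴ × 1.8 × 200 = 0.10800 m
Layer 2: 2.4×10⁻⁴ × 710 × 1.2 = 0.20448 m
Layer 3: 0.64 × 1.4×10⁻⁴ × 1200 = 0.10752 m
Δh = 0.10800 + 0.20448 + 0.10752 = 0.42000 m

Δh ≈ 420 mm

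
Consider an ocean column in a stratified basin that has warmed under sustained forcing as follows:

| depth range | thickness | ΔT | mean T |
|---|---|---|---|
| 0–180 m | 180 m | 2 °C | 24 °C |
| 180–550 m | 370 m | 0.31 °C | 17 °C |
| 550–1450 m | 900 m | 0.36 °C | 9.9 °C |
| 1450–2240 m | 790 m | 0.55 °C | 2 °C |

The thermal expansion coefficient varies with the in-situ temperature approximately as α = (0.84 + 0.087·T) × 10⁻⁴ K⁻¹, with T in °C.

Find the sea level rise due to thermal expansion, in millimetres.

Layer 1: α = (0.84 + 0.087×24)×10⁻⁴ = 2.928×10⁻⁴ K⁻¹
Layer 2: α = (0.84 + 0.087×17)×10⁻⁴ = 2.319×10⁻⁴ K⁻¹
Layer 3: α = (0.84 + 0.087×9.9)×10⁻⁴ = 1.7013×10⁻⁴ K⁻¹
Layer 4: α = (0.84 + 0.087×2)×10⁻⁴ = 1.014×10⁻⁴ K⁻¹
0–180 m: 2.928×10⁻⁴ × 180 × 2 = 0.105408 m
180–550 m: 370 × 2.319×10⁻⁴ × 0.31 = 0.02659893 m
550–1450 m: 900 × 1.7013×10⁻⁴ × 0.36 = 0.05512212 m
1.014×10⁻⁴ × 790 × 0.55 = 0.0440583 m
Δh = 0.105408 + 0.02659893 + 0.05512212 + 0.0440583 = 0.23118735 m ≈ 230 mm

230 mm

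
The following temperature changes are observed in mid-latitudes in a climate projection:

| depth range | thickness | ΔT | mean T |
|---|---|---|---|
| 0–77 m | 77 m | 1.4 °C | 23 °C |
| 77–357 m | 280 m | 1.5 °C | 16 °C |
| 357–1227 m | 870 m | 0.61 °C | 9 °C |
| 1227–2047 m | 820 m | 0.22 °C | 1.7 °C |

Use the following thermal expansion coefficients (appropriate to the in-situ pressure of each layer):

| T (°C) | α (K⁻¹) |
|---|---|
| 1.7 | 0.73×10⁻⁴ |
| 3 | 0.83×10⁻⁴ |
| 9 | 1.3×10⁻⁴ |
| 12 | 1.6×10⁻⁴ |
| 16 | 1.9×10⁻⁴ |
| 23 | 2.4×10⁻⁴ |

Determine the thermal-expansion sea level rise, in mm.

188 mm of thermosteric rise

Layer 1 at 23 °C → α = 2.4×10⁻⁴ K⁻¹
Layer 2 at 16 °C → α = 1.9×10⁻⁴ K⁻¹
Layer 3 at 9 °C → α = 1.3×10⁻⁴ K⁻¹
Layer 4 at 1.7 °C → α = 0.73×10⁻⁴ K⁻¹
0–77 m: 2.4×10⁻⁴ × 1.4 × 77 = 0.025872 m
77–357 m: 1.9×10⁻⁴ × 280 × 1.5 = 0.07980 m
0.61 × 870 × 1.3×10⁻⁴ = 0.068991 m
0.73×10⁻⁴ × 0.22 × 820 = 0.0131692 m
Δh = 0.025872 + 0.07980 + 0.068991 + 0.0131692 = 0.1878322 m ≈ 188 mm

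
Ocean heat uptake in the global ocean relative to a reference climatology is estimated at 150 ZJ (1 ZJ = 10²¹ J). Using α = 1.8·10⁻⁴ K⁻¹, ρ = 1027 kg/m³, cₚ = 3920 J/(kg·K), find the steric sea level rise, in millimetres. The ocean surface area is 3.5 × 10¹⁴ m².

Per unit area: Q = 150×10²¹ / (3.5×10¹⁴) ≈ 4.286×10⁸ J/m²
Δh = αQ/(ρcₚ) = 1.8×10⁻⁴ × 4.286×10⁸ / (1027 × 3920) ≈ 0.019163 m

Δh = 19.2 mm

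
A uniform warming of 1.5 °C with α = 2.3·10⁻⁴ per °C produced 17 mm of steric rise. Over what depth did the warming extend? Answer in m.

49.3 m

H = Δh/(αΔT) = 0.017 / (2.3×10⁻⁴ × 1.5) ≈ 49.28 m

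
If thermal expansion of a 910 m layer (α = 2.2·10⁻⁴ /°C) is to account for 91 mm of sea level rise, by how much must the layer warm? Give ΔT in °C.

ΔT = Δh/(αH) = 0.091 / (2.2×10⁻⁴ × 910) ≈ 0.4545 °C

0.455 °C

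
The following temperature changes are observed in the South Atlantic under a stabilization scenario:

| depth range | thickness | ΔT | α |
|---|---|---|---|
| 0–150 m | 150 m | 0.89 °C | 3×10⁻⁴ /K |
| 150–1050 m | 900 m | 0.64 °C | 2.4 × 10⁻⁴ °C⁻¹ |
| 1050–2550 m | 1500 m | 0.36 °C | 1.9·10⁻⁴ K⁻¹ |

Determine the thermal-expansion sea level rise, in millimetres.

281 mm of thermosteric rise

Layer 1: 3×10⁻⁴ × 0.89 × 150 = 0.04005 m
150–1050 m: 2.4×10⁻⁴ × 0.64 × 900 = 0.13824 m
Layer 3: 1.9×10⁻⁴ × 0.36 × 1500 = 0.10260 m
Δh = 0.04005 + 0.13824 + 0.10260 = 0.28089 m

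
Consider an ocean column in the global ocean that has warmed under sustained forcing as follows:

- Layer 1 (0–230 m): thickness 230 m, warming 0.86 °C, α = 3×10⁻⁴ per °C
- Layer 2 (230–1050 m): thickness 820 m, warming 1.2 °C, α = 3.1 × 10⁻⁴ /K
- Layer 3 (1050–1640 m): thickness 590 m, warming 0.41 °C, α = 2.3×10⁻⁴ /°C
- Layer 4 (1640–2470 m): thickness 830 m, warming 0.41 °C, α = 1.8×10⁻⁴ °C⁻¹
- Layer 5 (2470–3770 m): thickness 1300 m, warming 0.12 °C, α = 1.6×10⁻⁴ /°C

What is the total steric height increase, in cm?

3×10⁻⁴ × 0.86 × 230 = 0.05934 m
3.1×10⁻⁴ × 1.2 × 820 = 0.30504 m
1050–1640 m: 0.41 × 590 × 2.3×10⁻⁴ = 0.055637 m
1640–2470 m: 830 × 1.8×10⁻⁴ × 0.41 = 0.061254 m
Layer 5: 1.6×10⁻⁴ × 1300 × 0.12 = 0.02496 m
Δh = 0.05934 + 0.30504 + 0.055637 + 0.061254 + 0.02496 = 0.506231 m

Δh ≈ 50.6 cm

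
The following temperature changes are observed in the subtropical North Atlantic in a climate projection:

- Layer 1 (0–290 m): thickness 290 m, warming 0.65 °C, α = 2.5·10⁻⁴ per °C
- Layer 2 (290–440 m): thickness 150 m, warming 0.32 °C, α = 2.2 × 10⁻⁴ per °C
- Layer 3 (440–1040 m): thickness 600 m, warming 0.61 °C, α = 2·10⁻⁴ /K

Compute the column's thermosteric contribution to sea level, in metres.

2.5×10⁻⁴ × 290 × 0.65 = 0.047125 m
2.2×10⁻⁴ × 150 × 0.32 = 0.01056 m
2×10⁻⁴ × 600 × 0.61 = 0.07320 m
Δh = 0.047125 + 0.01056 + 0.07320 = 0.130885 m ≈ 0.131 m

Δh = 0.131 m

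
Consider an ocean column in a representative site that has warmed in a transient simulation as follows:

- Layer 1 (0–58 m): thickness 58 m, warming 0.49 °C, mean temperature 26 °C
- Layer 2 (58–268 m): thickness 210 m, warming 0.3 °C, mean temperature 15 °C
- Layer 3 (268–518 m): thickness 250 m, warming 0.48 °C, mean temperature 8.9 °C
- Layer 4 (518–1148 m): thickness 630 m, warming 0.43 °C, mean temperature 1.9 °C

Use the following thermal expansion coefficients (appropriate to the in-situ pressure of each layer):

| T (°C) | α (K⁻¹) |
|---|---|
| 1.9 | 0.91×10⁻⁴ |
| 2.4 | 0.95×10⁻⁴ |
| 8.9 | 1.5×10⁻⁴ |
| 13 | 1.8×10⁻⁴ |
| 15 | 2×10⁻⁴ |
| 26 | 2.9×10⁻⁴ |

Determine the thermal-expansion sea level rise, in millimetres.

Layer 1 at 26 °C → α = 2.9×10⁻⁴ K⁻¹
Layer 2 at 15 °C → α = 2×10⁻⁴ K⁻¹
Layer 3 at 8.9 °C → α = 1.5×10⁻⁴ K⁻¹
Layer 4 at 1.9 °C → α = 0.91×10⁻⁴ K⁻¹
Layer 1: 58 × 0.49 × 2.9×10⁻⁴ = 0.0082418 m
58–268 m: 210 × 2×10⁻⁴ × 0.3 = 0.01260 m
Layer 3: 0.48 × 250 × 1.5×10⁻⁴ = 0.01800 m
518–1148 m: 0.91×10⁻⁴ × 0.43 × 630 = 0.0246519 m
Δh = 0.0082418 + 0.01260 + 0.01800 + 0.0246519 = 0.0634937 m

Δh = 63 mm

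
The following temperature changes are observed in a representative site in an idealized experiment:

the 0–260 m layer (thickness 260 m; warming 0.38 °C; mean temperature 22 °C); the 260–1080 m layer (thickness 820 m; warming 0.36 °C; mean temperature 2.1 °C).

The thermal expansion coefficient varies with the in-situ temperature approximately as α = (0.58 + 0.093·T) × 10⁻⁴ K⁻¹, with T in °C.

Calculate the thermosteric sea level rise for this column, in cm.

Δh ≈ 4.88 cm

Layer 1: α = (0.58 + 0.093×22)×10⁻⁴ = 2.626×10⁻⁴ K⁻¹
Layer 2: α = (0.58 + 0.093×2.1)×10⁻⁴ = 0.7753×10⁻⁴ K⁻¹
Layer 1: 2.626×10⁻⁴ × 0.38 × 260 = 0.02594488 m
Layer 2: 820 × 0.36 × 0.7753×10⁻⁴ = 0.022886856 m
Δh = 0.02594488 + 0.022886856 = 0.048831736 m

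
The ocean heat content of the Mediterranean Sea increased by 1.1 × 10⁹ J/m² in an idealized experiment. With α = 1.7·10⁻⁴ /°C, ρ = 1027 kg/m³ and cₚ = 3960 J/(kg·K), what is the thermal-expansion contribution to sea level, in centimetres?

4.6 cm of thermosteric rise

Δh = αQ/(ρcₚ) = 1.7×10⁻⁴ × 1.1×10⁹ / (1027 × 3960) ≈ 0.045981 m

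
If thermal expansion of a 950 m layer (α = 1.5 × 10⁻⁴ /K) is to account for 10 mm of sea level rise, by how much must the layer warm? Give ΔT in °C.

0.0702 °C

ΔT = Δh/(αH) = 0.01 / (1.5×10⁻⁴ × 950) ≈ 0.07018 °C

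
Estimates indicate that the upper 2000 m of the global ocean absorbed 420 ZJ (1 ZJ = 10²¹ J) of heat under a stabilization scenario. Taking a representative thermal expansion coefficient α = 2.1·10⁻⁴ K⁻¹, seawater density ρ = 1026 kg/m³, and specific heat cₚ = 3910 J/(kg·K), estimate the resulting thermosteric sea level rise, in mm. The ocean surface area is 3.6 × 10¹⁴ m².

Per unit area: Q = 420×10²¹ / (3.6×10¹⁴) ≈ 1.167×10⁹ J/m²
Δh = αQ/(ρcₚ) = 2.1×10⁻⁴ × 1.167×10⁹ / (1026 × 3910) ≈ 0.061089 m

Δh = 61 mm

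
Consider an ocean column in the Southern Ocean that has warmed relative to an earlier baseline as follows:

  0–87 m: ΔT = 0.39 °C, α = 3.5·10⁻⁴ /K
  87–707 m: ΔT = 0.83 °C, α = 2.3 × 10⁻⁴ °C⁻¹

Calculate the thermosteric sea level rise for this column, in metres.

Δh = 0.13 m

0–87 m: 0.39 × 3.5×10⁻⁴ × 87 = 0.0118755 m
Layer 2: 0.83 × 2.3×10⁻⁴ × 620 = 0.118358 m
Δh = 0.0118755 + 0.118358 = 0.1302335 m ≈ 0.13 m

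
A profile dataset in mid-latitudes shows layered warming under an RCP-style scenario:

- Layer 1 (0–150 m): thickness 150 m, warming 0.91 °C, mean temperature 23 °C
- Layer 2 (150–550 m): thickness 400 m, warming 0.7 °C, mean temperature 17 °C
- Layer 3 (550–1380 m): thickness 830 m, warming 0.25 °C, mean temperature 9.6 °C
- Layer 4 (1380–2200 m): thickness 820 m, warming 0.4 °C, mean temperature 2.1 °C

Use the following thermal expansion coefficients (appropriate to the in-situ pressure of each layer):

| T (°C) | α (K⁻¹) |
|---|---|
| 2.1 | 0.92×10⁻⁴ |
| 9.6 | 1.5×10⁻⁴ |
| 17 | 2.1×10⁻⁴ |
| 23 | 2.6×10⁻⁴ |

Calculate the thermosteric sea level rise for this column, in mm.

Layer 1 at 23 °C → α = 2.6×10⁻⁴ K⁻¹
Layer 2 at 17 °C → α = 2.1×10⁻⁴ K⁻¹
Layer 3 at 9.6 °C → α = 1.5×10⁻⁴ K⁻¹
Layer 4 at 2.1 °C → α = 0.92×10⁻⁴ K⁻¹
2.6×10⁻⁴ × 150 × 0.91 = 0.03549 m
2.1×10⁻⁴ × 400 × 0.7 = 0.05880 m
550–1380 m: 1.5×10⁻⁴ × 0.25 × 830 = 0.031125 m
820 × 0.4 × 0.92×10⁻⁴ = 0.030176 m
Δh = 0.03549 + 0.05880 + 0.031125 + 0.030176 = 0.155591 m ≈ 160 mm

Δh ≈ 160 mm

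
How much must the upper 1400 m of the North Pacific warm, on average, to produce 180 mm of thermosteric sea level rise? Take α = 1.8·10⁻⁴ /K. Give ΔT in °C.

ΔT = Δh/(αH) = 0.18 / (1.8×10⁻⁴ × 1400) ≈ 0.7143 °C

0.714 °C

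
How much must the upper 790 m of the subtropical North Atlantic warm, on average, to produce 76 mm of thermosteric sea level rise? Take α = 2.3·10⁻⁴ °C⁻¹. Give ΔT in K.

ΔT = Δh/(αH) = 0.076 / (2.3×10⁻⁴ × 790) ≈ 0.4183 K

0.42 K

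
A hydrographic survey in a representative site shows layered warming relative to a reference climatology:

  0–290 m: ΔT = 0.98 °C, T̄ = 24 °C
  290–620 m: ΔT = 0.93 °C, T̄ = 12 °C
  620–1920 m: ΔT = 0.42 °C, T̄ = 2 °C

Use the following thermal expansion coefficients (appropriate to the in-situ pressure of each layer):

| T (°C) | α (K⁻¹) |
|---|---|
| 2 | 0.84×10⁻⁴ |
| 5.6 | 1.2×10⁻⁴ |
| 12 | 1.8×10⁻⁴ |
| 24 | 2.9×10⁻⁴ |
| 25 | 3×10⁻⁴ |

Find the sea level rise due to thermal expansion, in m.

0.18 m

Layer 1 at 24 °C → α = 2.9×10⁻⁴ K⁻¹
Layer 2 at 12 °C → α = 1.8×10⁻⁴ K⁻¹
Layer 3 at 2 °C → α = 0.84×10⁻⁴ K⁻¹
Layer 1: 2.9×10⁻⁴ × 0.98 × 290 = 0.082418 m
330 × 1.8×10⁻⁴ × 0.93 = 0.055242 m
0.84×10⁻⁴ × 0.42 × 1300 = 0.045864 m
Δh = 0.082418 + 0.055242 + 0.045864 = 0.183524 m ≈ 0.18 m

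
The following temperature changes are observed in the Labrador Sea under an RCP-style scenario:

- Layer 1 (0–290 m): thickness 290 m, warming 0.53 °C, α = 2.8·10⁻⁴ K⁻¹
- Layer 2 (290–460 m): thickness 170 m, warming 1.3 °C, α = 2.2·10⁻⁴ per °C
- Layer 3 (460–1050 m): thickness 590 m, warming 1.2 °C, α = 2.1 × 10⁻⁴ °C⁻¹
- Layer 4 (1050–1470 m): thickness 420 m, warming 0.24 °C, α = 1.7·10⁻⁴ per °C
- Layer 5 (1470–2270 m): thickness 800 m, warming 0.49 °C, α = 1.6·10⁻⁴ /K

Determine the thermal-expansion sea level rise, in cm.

0–290 m: 0.53 × 290 × 2.8×10⁻⁴ = 0.043036 m
Layer 2: 2.2×10⁻⁴ × 170 × 1.3 = 0.04862 m
Layer 3: 2.1×10⁻⁴ × 590 × 1.2 = 0.14868 m
Layer 4: 420 × 1.7×10⁻⁴ × 0.24 = 0.017136 m
1.6×10⁻⁴ × 0.49 × 800 = 0.06272 m
Δh = 0.043036 + 0.04862 + 0.14868 + 0.017136 + 0.06272 = 0.320192 m

32.0 cm of thermosteric rise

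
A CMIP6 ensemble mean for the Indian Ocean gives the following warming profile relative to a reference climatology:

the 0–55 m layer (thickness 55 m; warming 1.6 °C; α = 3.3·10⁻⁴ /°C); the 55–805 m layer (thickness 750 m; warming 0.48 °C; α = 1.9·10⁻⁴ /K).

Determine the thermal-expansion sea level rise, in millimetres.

Layer 1: 1.6 × 55 × 3.3×10⁻⁴ = 0.02904 m
Layer 2: 0.48 × 1.9×10⁻⁴ × 750 = 0.06840 m
Δh = 0.02904 + 0.06840 = 0.09744 m ≈ 97.4 mm

Δh = 97.4 mm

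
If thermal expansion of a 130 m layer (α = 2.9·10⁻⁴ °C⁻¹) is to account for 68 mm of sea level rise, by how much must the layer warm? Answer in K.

about 1.8 K

ΔT = Δh/(αH) = 0.068 / (2.9×10⁻⁴ × 130) ≈ 1.804 K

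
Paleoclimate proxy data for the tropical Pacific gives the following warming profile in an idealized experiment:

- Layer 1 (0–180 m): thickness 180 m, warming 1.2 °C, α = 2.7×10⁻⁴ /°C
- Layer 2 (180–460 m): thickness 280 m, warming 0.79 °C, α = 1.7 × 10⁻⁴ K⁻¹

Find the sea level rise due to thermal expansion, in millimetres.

95.9 mm

180 × 2.7×10⁻⁴ × 1.2 = 0.05832 m
280 × 0.79 × 1.7×10⁻⁴ = 0.037604 m
Δh = 0.05832 + 0.037604 = 0.095924 m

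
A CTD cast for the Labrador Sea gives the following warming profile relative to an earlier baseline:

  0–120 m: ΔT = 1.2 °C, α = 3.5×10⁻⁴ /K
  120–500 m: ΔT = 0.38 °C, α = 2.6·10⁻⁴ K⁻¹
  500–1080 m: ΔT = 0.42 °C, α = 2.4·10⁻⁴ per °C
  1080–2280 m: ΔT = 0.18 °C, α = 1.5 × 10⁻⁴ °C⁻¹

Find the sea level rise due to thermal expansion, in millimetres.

0–120 m: 3.5×10⁻⁴ × 120 × 1.2 = 0.05040 m
Layer 2: 380 × 0.38 × 2.6×10⁻⁴ = 0.037544 m
Layer 3: 2.4×10⁻⁴ × 0.42 × 580 = 0.058464 m
1080–2280 m: 1.5×10⁻⁴ × 1200 × 0.18 = 0.03240 m
Δh = 0.05040 + 0.037544 + 0.058464 + 0.03240 = 0.178808 m ≈ 180 mm

180 mm of thermosteric rise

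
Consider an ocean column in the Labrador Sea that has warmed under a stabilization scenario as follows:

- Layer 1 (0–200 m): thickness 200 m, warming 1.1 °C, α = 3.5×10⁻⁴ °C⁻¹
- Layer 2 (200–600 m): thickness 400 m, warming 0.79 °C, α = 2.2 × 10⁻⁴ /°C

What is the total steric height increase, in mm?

150 mm of thermosteric rise

Layer 1: 3.5×10⁻⁴ × 200 × 1.1 = 0.07700 m
Layer 2: 400 × 2.2×10⁻⁴ × 0.79 = 0.06952 m
Δh = 0.07700 + 0.06952 = 0.14652 m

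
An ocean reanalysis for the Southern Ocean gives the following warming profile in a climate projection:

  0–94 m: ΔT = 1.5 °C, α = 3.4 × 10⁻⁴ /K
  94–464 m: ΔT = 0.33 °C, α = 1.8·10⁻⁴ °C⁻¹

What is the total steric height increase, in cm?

0–94 m: 94 × 3.4×10⁻⁴ × 1.5 = 0.04794 m
0.33 × 1.8×10⁻⁴ × 370 = 0.021978 m
Δh = 0.04794 + 0.021978 = 0.069918 m

Δh ≈ 6.99 cm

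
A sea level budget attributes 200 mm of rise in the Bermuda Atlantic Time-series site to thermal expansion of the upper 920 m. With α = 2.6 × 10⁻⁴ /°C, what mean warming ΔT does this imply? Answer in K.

ΔT = Δh/(αH) = 0.2 / (2.6×10⁻⁴ × 920) ≈ 0.8361 K

0.836 K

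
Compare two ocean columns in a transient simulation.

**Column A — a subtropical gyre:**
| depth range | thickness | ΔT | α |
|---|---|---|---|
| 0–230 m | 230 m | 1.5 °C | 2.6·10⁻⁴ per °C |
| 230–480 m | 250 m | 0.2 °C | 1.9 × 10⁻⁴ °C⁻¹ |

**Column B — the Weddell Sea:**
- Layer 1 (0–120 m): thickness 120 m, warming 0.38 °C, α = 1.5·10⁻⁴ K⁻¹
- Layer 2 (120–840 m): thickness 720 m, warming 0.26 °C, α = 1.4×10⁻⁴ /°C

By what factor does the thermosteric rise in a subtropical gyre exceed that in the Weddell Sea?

3.0

A 0–230 m: 230 × 1.5 × 2.6×10⁻⁴ = 0.08970 m
A 0.2 × 1.9×10⁻⁴ × 250 = 0.00950 m
A total: 0.09920 m
B Layer 1: 0.38 × 1.5×10⁻⁴ × 120 = 0.00684 m
B Layer 2: 720 × 0.26 × 1.4×10⁻⁴ = 0.026208 m
B total: 0.033048 m
Ratio: 0.09920 / 0.033048 ≈ 3.002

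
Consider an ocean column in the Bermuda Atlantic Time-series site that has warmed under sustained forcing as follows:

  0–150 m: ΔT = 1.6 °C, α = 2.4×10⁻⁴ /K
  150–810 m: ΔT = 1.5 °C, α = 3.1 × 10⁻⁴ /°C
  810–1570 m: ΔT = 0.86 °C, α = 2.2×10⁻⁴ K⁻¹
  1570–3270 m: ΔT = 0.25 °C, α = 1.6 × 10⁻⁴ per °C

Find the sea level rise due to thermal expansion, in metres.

Δh = 0.58 m

0–150 m: 2.4×10⁻⁴ × 1.6 × 150 = 0.05760 m
150–810 m: 1.5 × 660 × 3.1×10⁻⁴ = 0.30690 m
Layer 3: 0.86 × 2.2×10⁻⁴ × 760 = 0.143792 m
Layer 4: 1.6×10⁻⁴ × 1700 × 0.25 = 0.06800 m
Δh = 0.05760 + 0.30690 + 0.143792 + 0.06800 = 0.576292 m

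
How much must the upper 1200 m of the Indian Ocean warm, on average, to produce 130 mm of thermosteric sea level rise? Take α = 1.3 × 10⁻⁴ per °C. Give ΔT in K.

ΔT ≈ 0.833 K

ΔT = Δh/(αH) = 0.13 / (1.3×10⁻⁴ × 1200) ≈ 0.8333 K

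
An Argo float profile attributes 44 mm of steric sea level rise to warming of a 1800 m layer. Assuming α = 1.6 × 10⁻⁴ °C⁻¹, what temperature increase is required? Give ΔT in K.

ΔT = Δh/(αH) = 0.044 / (1.6×10⁻⁴ × 1800) ≈ 0.1528 K

about 0.153 K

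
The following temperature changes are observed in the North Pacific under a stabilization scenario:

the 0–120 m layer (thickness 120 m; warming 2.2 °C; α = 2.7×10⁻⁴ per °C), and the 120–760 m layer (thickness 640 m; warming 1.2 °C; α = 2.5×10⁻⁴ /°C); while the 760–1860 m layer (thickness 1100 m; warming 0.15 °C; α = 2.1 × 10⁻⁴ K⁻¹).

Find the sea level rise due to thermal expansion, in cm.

0–120 m: 2.2 × 120 × 2.7×10⁻⁴ = 0.07128 m
1.2 × 640 × 2.5×10⁻⁴ = 0.19200 m
760–1860 m: 2.1×10⁻⁴ × 1100 × 0.15 = 0.03465 m
Δh = 0.07128 + 0.19200 + 0.03465 = 0.29793 m ≈ 29.8 cm

about 29.8 cm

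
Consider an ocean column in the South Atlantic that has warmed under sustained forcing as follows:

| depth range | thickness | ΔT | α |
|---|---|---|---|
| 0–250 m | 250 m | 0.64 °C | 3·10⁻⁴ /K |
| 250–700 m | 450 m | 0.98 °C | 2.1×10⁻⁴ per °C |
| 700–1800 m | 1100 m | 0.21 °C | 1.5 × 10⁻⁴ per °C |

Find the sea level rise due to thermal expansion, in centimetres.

Layer 1: 3×10⁻⁴ × 250 × 0.64 = 0.04800 m
450 × 2.1×10⁻⁴ × 0.98 = 0.09261 m
1100 × 1.5×10⁻⁴ × 0.21 = 0.03465 m
Δh = 0.04800 + 0.09261 + 0.03465 = 0.17526 m

17.5 cm of thermosteric rise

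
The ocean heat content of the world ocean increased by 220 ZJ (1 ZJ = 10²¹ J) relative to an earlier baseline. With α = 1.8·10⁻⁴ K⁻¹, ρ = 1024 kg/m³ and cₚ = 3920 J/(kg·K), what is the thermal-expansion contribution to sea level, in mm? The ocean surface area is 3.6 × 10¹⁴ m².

Per unit area: Q = 220×10²¹ / (3.6×10¹⁴) ≈ 6.111×10⁸ J/m²
Δh = αQ/(ρcₚ) = 1.8×10⁻⁴ × 6.111×10⁸ / (1024 × 3920) ≈ 0.027403 m

27.4 mm of thermosteric rise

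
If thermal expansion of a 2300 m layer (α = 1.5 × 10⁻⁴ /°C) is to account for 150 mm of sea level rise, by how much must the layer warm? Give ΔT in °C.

ΔT ≈ 0.43 °C

ΔT = Δh/(αH) = 0.15 / (1.5×10⁻⁴ × 2300) ≈ 0.4348 °C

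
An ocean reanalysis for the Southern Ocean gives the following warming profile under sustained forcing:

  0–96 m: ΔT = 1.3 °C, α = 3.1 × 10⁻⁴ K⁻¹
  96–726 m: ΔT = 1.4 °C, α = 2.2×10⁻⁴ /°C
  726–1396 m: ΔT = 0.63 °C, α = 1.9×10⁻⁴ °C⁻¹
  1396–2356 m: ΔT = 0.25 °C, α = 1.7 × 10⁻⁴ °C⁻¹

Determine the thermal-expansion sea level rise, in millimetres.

Δh = 350 mm

3.1×10⁻⁴ × 96 × 1.3 = 0.038688 m
96–726 m: 2.2×10⁻⁴ × 1.4 × 630 = 0.19404 m
Layer 3: 0.63 × 1.9×10⁻⁴ × 670 = 0.080199 m
1396–2356 m: 960 × 0.25 × 1.7×10⁻⁴ = 0.04080 m
Δh = 0.038688 + 0.19404 + 0.080199 + 0.04080 = 0.353727 m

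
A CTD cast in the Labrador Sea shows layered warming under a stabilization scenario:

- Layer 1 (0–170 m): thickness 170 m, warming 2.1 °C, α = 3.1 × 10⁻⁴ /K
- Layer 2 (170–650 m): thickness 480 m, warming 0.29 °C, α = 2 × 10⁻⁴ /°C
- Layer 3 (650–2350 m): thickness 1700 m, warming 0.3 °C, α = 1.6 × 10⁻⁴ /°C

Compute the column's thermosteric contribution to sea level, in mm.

Δh = 220 mm

2.1 × 3.1×10⁻⁴ × 170 = 0.11067 m
170–650 m: 2×10⁻⁴ × 480 × 0.29 = 0.02784 m
1700 × 0.3 × 1.6×10⁻⁴ = 0.08160 m
Δh = 0.11067 + 0.02784 + 0.08160 = 0.22011 m ≈ 220 mm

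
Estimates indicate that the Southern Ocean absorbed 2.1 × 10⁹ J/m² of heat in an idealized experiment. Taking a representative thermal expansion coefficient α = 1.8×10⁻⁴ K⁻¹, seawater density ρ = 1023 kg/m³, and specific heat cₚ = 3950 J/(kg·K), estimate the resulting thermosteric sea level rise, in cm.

Δh ≈ 9.4 cm

Δh = αQ/(ρcₚ) = 1.8×10⁻⁴ × 2.1×10⁹ / (1023 × 3950) ≈ 0.093545 m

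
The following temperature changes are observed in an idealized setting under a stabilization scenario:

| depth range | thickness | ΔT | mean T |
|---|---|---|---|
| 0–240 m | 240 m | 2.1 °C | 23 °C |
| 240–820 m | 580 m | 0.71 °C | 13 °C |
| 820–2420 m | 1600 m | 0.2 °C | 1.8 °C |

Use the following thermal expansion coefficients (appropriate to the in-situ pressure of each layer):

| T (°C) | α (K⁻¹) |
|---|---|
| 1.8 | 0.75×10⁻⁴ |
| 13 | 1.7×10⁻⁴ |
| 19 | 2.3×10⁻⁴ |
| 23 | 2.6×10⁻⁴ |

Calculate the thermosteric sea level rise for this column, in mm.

about 225 mm

Layer 1 at 23 °C → α = 2.6×10⁻⁴ K⁻¹
Layer 2 at 13 °C → α = 1.7×10⁻⁴ K⁻¹
Layer 3 at 1.8 °C → α = 0.75×10⁻⁴ K⁻¹
0–240 m: 2.1 × 2.6×10⁻⁴ × 240 = 0.13104 m
240–820 m: 0.71 × 580 × 1.7×10⁻⁴ = 0.070006 m
0.75×10⁻⁴ × 0.2 × 1600 = 0.02400 m
Δh = 0.13104 + 0.070006 + 0.02400 = 0.225046 m ≈ 225 mm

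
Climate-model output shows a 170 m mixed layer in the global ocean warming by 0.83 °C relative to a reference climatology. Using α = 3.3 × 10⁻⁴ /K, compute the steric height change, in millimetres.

47 mm

Δh = αΔT·H = 3.3×10⁻⁴ × 0.83 × 170 = 0.046563 m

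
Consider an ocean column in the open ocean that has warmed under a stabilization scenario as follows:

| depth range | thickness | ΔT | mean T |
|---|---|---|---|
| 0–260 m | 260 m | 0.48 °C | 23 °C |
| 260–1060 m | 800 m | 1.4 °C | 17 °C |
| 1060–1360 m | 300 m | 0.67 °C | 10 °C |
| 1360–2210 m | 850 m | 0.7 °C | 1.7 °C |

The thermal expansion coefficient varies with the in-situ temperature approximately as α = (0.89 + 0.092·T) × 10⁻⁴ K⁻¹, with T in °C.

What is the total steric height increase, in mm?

Layer 1: α = (0.89 + 0.092×23)×10⁻⁴ = 3.006×10⁻⁴ K⁻¹
Layer 2: α = (0.89 + 0.092×17)×10⁻⁴ = 2.454×10⁻⁴ K⁻¹
Layer 3: α = (0.89 + 0.092×10)×10⁻⁴ = 1.81×10⁻⁴ K⁻¹
Layer 4: α = (0.89 + 0.092×1.7)×10⁻⁴ = 1.0464×10⁻⁴ K⁻¹
0.48 × 3.006×10⁻⁴ × 260 = 0.03751488 m
Layer 2: 1.4 × 2.454×10⁻⁴ × 800 = 0.274848 m
Layer 3: 0.67 × 1.81×10⁻⁴ × 300 = 0.036381 m
1360–2210 m: 0.7 × 1.0464×10⁻⁴ × 850 = 0.0622608 m
Δh = 0.03751488 + 0.274848 + 0.036381 + 0.0622608 = 0.41100468 m

about 411 mm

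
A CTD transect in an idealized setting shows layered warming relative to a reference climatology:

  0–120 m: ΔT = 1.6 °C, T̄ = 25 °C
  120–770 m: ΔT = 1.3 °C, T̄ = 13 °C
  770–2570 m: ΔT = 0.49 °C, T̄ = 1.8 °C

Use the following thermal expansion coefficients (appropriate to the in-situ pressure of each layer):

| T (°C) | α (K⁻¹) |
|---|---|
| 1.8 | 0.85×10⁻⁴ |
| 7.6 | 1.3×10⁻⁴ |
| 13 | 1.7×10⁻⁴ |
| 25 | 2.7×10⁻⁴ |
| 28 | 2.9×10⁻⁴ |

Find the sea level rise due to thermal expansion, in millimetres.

Layer 1 at 25 °C → α = 2.7×10⁻⁴ K⁻¹
Layer 2 at 13 °C → α = 1.7×10⁻⁴ K⁻¹
Layer 3 at 1.8 °C → α = 0.85×10⁻⁴ K⁻¹
Layer 1: 2.7×10⁻⁴ × 1.6 × 120 = 0.05184 m
120–770 m: 650 × 1.3 × 1.7×10⁻⁴ = 0.14365 m
0.85×10⁻⁴ × 0.49 × 1800 = 0.07497 m
Δh = 0.05184 + 0.14365 + 0.07497 = 0.27046 m

Δh ≈ 270 mm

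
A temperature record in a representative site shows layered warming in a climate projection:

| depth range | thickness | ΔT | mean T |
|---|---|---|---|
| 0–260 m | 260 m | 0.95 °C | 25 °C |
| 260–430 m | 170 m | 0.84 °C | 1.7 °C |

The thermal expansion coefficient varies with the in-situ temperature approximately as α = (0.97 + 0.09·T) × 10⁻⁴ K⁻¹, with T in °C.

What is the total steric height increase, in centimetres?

Layer 1: α = (0.97 + 0.09×25)×10⁻⁴ = 3.22×10⁻⁴ K⁻¹
Layer 2: α = (0.97 + 0.09×1.7)×10⁻⁴ = 1.123×10⁻⁴ K⁻¹
0–260 m: 3.22×10⁻⁴ × 260 × 0.95 = 0.079534 m
Layer 2: 1.123×10⁻⁴ × 170 × 0.84 = 0.01603644 m
Δh = 0.079534 + 0.01603644 = 0.09557044 m

Δh ≈ 9.6 cm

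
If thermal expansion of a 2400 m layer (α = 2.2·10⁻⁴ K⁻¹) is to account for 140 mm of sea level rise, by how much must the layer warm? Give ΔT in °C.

ΔT ≈ 0.265 °C

ΔT = Δh/(αH) = 0.14 / (2.2×10⁻⁴ × 2400) ≈ 0.2652 °C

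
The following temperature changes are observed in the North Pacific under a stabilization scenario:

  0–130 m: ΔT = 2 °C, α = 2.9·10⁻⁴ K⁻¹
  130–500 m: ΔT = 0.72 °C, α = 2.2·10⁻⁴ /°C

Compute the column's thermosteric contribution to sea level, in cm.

Δh ≈ 13.4 cm

Layer 1: 2 × 2.9×10⁻⁴ × 130 = 0.07540 m
130–500 m: 0.72 × 370 × 2.2×10⁻⁴ = 0.058608 m
Δh = 0.07540 + 0.058608 = 0.134008 m ≈ 13.4 cm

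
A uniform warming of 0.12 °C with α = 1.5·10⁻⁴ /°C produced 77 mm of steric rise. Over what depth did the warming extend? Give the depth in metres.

H = Δh/(αΔT) = 0.077 / (1.5×10⁻⁴ × 0.12) ≈ 4278 m

H ≈ 4280 m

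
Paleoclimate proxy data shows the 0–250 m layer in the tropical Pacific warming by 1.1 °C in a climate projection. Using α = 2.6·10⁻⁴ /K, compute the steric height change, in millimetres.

Δh ≈ 72 mm

Δh = αΔT·H = 2.6×10⁻⁴ × 1.1 × 250 = 0.07150 m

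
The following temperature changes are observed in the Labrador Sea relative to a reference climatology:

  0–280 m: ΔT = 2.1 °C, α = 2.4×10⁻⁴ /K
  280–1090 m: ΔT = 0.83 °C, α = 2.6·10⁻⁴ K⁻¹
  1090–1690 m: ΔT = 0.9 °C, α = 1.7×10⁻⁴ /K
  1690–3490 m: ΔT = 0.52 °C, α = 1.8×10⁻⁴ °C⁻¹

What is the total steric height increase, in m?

about 0.576 m

2.1 × 2.4×10⁻⁴ × 280 = 0.14112 m
280–1090 m: 2.6×10⁻⁴ × 810 × 0.83 = 0.174798 m
Layer 3: 600 × 0.9 × 1.7×10⁻⁴ = 0.09180 m
1690–3490 m: 0.52 × 1800 × 1.8×10⁻⁴ = 0.16848 m
Δh = 0.14112 + 0.174798 + 0.09180 + 0.16848 = 0.576198 m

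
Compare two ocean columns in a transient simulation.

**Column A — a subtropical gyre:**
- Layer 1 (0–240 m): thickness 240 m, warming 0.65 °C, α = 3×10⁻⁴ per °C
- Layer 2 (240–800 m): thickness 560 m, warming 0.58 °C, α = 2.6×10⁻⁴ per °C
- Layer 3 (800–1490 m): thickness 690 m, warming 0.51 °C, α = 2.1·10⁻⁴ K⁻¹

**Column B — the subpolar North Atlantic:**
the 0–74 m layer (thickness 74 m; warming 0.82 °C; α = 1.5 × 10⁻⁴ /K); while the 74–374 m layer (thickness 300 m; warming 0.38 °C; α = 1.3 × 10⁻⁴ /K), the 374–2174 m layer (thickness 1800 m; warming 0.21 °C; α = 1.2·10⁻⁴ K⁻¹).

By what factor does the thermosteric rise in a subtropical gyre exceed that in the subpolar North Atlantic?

A 240 × 0.65 × 3×10⁻⁴ = 0.04680 m
A Layer 2: 2.6×10⁻⁴ × 560 × 0.58 = 0.084448 m
A 800–1490 m: 2.1×10⁻⁴ × 690 × 0.51 = 0.073899 m
A total: 0.205147 m
B Layer 1: 1.5×10⁻⁴ × 0.82 × 74 = 0.009102 m
B Layer 2: 300 × 0.38 × 1.3×10⁻⁴ = 0.01482 m
B 374–2174 m: 1800 × 0.21 × 1.2×10⁻⁴ = 0.04536 m
B total: 0.069282 m
Ratio: 0.205147 / 0.069282 ≈ 2.961

≈ 3.0×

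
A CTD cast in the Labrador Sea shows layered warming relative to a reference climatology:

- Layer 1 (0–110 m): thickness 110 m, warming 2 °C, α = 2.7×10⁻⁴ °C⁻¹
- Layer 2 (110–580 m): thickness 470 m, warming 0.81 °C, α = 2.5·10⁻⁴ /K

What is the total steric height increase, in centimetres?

15.5 cm

Layer 1: 2 × 2.7×10⁻⁴ × 110 = 0.05940 m
Layer 2: 2.5×10⁻⁴ × 0.81 × 470 = 0.095175 m
Δh = 0.05940 + 0.095175 = 0.154575 m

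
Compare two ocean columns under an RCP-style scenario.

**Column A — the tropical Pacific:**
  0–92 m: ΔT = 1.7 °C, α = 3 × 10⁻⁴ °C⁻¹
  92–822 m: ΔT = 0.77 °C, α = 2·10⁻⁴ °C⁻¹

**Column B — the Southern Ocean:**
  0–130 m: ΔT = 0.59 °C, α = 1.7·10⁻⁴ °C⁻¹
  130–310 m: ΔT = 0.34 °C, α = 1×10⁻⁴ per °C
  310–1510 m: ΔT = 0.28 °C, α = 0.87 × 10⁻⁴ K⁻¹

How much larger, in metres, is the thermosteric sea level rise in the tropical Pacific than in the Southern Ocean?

A 1.7 × 3×10⁻⁴ × 92 = 0.04692 m
A Layer 2: 0.77 × 730 × 2×10⁻⁴ = 0.11242 m
A total: 0.15934 m
B 0.59 × 1.7×10⁻⁴ × 130 = 0.013039 m
B 180 × 0.34 × 1×10⁻⁴ = 0.00612 m
B Layer 3: 1200 × 0.87×10⁻⁴ × 0.28 = 0.029232 m
B total: 0.048391 m
Difference: 0.15934 − 0.048391 = 0.110949 m

0.11 m larger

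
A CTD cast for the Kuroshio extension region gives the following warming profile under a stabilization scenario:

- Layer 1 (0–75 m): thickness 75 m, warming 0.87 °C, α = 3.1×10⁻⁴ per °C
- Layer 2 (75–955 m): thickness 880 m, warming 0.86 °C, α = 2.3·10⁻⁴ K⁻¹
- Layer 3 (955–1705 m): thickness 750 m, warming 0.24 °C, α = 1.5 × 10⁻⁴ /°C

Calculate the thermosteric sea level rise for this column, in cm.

about 22 cm

Layer 1: 0.87 × 75 × 3.1×10⁻⁴ = 0.0202275 m
0.86 × 2.3×10⁻⁴ × 880 = 0.174064 m
Layer 3: 750 × 0.24 × 1.5×10⁻⁴ = 0.02700 m
Δh = 0.0202275 + 0.174064 + 0.02700 = 0.2212915 m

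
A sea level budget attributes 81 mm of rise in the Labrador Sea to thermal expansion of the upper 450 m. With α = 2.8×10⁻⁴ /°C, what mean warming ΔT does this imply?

ΔT = Δh/(αH) = 0.081 / (2.8×10⁻⁴ × 450) ≈ 0.6429 °C

about 0.643 °C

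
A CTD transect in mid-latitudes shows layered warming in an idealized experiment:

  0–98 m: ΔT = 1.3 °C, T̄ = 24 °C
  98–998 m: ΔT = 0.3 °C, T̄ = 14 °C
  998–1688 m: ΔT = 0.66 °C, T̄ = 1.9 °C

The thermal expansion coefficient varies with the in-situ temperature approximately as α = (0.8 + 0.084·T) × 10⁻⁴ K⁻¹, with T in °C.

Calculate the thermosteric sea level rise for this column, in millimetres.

Δh ≈ 133 mm

Layer 1: α = (0.8 + 0.084×24)×10⁻⁴ = 2.816×10⁻⁴ K⁻¹
Layer 2: α = (0.8 + 0.084×14)×10⁻⁴ = 1.976×10⁻⁴ K⁻¹
Layer 3: α = (0.8 + 0.084×1.9)×10⁻⁴ = 0.9596×10⁻⁴ K⁻¹
Layer 1: 98 × 2.816×10⁻⁴ × 1.3 = 0.03587584 m
Layer 2: 1.976×10⁻⁴ × 900 × 0.3 = 0.053352 m
690 × 0.66 × 0.9596×10⁻⁴ = 0.043700184 m
Δh = 0.03587584 + 0.053352 + 0.043700184 = 0.132928024 m ≈ 133 mm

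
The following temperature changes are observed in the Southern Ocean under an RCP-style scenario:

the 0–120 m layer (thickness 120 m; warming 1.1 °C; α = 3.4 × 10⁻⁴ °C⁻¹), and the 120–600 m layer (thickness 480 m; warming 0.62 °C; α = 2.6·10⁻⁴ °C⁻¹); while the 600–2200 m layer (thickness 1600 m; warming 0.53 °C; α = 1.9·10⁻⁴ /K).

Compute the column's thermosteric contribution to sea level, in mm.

Δh = 283 mm

Layer 1: 3.4×10⁻⁴ × 1.1 × 120 = 0.04488 m
120–600 m: 0.62 × 2.6×10⁻⁴ × 480 = 0.077376 m
1600 × 0.53 × 1.9×10⁻⁴ = 0.16112 m
Δh = 0.04488 + 0.077376 + 0.16112 = 0.283376 m ≈ 283 mm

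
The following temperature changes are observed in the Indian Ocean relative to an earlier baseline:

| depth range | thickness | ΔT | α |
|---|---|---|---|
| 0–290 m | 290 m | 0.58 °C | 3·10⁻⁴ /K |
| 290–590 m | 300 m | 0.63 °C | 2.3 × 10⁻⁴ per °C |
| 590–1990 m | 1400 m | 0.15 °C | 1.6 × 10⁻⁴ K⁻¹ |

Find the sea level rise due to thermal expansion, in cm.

Layer 1: 3×10⁻⁴ × 290 × 0.58 = 0.05046 m
300 × 0.63 × 2.3×10⁻⁴ = 0.04347 m
0.15 × 1.6×10⁻⁴ × 1400 = 0.03360 m
Δh = 0.05046 + 0.04347 + 0.03360 = 0.12753 m

12.8 cm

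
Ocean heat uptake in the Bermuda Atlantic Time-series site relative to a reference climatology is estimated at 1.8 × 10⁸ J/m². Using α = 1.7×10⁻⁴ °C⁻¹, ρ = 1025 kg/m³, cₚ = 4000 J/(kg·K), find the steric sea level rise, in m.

Δh = αQ/(ρcₚ) = 1.7×10⁻⁴ × 1.8×10⁸ / (1025 × 4000) ≈ 0.0074634 m

0.00746 m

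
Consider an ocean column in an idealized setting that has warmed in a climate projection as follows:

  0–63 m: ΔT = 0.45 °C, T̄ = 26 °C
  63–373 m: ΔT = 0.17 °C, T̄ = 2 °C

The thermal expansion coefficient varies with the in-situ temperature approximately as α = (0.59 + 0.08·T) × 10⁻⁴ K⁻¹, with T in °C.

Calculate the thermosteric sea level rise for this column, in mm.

Layer 1: α = (0.59 + 0.08×26)×10⁻⁴ = 2.67×10⁻⁴ K⁻¹
Layer 2: α = (0.59 + 0.08×2)×10⁻⁴ = 0.75×10⁻⁴ K⁻¹
0.45 × 63 × 2.67×10⁻⁴ = 0.00756945 m
0.17 × 0.75×10⁻⁴ × 310 = 0.0039525 m
Δh = 0.00756945 + 0.0039525 = 0.01152195 m

Δh ≈ 12 mm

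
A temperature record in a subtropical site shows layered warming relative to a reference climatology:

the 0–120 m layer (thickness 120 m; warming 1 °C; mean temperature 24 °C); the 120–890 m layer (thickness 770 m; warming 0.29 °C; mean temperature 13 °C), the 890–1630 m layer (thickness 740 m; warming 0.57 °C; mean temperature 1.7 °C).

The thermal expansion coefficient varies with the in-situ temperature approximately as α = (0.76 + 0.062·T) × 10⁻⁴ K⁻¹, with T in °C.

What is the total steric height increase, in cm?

Δh ≈ 9.84 cm

Layer 1: α = (0.76 + 0.062×24)×10⁻⁴ = 2.248×10⁻⁴ K⁻¹
Layer 2: α = (0.76 + 0.062×13)×10⁻⁴ = 1.566×10⁻⁴ K⁻¹
Layer 3: α = (0.76 + 0.062×1.7)×10⁻⁴ = 0.8654×10⁻⁴ K⁻¹
0–120 m: 120 × 1 × 2.248×10⁻⁴ = 0.026976 m
0.29 × 1.566×10⁻⁴ × 770 = 0.03496878 m
Layer 3: 0.8654×10⁻⁴ × 740 × 0.57 = 0.036502572 m
Δh = 0.026976 + 0.03496878 + 0.036502572 = 0.098447352 m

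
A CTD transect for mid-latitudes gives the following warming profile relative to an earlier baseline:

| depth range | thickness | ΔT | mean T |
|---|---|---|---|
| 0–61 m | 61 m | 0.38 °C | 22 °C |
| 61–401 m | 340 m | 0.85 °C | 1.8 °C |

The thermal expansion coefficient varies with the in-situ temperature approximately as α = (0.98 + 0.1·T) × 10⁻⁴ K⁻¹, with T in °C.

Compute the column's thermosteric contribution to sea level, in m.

Layer 1: α = (0.98 + 0.1×22)×10⁻⁴ = 3.18×10⁻⁴ K⁻¹
Layer 2: α = (0.98 + 0.1×1.8)×10⁻⁴ = 1.16×10⁻⁴ K⁻¹
Layer 1: 3.18×10⁻⁴ × 0.38 × 61 = 0.00737124 m
61–401 m: 340 × 0.85 × 1.16×10⁻⁴ = 0.033524 m
Δh = 0.00737124 + 0.033524 = 0.04089524 m

0.0409 m of thermosteric rise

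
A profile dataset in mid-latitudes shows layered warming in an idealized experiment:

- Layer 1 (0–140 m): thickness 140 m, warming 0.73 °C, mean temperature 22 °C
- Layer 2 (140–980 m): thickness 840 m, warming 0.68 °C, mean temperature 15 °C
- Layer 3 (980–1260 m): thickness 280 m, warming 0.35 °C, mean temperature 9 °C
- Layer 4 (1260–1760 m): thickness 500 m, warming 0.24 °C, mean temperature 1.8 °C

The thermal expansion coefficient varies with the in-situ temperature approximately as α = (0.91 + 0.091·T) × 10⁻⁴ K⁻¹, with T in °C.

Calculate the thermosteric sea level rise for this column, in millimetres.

about 190 mm

Layer 1: α = (0.91 + 0.091×22)×10⁻⁴ = 2.912×10⁻⁴ K⁻¹
Layer 2: α = (0.91 + 0.091×15)×10⁻⁴ = 2.275×10⁻⁴ K⁻¹
Layer 3: α = (0.91 + 0.091×9)×10⁻⁴ = 1.729×10⁻⁴ K⁻¹
Layer 4: α = (0.91 + 0.091×1.8)×10⁻⁴ = 1.0738×10⁻⁴ K⁻¹
Layer 1: 140 × 0.73 × 2.912×10⁻⁴ = 0.02976064 m
2.275×10⁻⁴ × 0.68 × 840 = 0.129948 m
Layer 3: 0.35 × 1.729×10⁻⁴ × 280 = 0.0169442 m
Layer 4: 1.0738×10⁻⁴ × 0.24 × 500 = 0.0128856 m
Δh = 0.02976064 + 0.129948 + 0.0169442 + 0.0128856 = 0.18953844 m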